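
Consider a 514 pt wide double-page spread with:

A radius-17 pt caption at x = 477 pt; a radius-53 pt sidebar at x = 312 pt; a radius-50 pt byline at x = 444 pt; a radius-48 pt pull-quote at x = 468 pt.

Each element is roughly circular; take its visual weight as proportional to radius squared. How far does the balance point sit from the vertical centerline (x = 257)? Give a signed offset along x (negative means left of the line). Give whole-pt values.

r² weights: caption 17² = 289, sidebar 53² = 2809, byline 50² = 2500, pull-quote 48² = 2304. Total = 7902.
Σw·x = 289·477 + 2809·312 + 2500·444 + 2304·468 = 3202533, so x̄ = 3202533/7902 ≈ 405.28.
Against x = 257, that's 405.28 − 257 = 148.28.

≈ 148 pt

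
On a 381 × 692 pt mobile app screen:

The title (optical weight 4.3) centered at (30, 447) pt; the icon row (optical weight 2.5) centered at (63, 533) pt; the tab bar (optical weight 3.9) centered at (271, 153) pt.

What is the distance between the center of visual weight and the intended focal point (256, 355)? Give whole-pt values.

≈ 131 pt

Weights sum to 4.3 + 2.5 + 3.9 = 10.7.
Σw·x = 4.3·30 + 2.5·63 + 3.9·271 = 1343.4, so x̄ = 1343.4/10.7 ≈ 125.55.
Σw·y = 4.3·447 + 2.5·533 + 3.9·153 = 3851.3, so ȳ = 3851.3/10.7 ≈ 359.93.
Offset from (256, 355): Δx ≈ -130.45, Δy ≈ 4.93; distance = √(Δx² + Δy²) ≈ 130.54.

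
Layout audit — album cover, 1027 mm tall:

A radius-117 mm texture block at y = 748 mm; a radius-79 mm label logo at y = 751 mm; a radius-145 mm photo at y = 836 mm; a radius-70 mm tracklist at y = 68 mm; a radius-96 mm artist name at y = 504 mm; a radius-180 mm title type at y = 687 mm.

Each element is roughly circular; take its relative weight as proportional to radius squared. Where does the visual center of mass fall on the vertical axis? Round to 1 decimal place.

r² weights: texture block 117² = 13689, label logo 79² = 6241, photo 145² = 21025, tracklist 70² = 4900, artist name 96² = 9216, title type 180² = 32400. Total = 87471.
y: moment 59740127 / weight 87471 ≈ 682.97

y ≈ 683.0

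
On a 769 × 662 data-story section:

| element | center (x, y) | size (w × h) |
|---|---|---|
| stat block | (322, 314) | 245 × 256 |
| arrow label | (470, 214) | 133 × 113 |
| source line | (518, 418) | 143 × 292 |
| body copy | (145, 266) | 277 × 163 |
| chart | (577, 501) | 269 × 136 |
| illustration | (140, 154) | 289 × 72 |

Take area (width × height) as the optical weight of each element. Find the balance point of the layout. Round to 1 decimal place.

Taking area as weight: stat block 245·256 = 62720, arrow label 133·113 = 15029, source line 143·292 = 41756, body copy 277·163 = 45151, chart 269·136 = 36584, illustration 289·72 = 20808. Sum 222048.
Σw·x = 79458061; x̄ = 79458061/222048 ≈ 357.84.
Σw·y = 73907476; ȳ = 73907476/222048 ≈ 332.84.

(357.8, 332.8)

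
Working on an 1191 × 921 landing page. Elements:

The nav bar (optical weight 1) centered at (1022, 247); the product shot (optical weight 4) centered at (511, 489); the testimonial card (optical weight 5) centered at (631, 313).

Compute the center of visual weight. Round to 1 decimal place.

(622.1, 376.8)

Weights sum to 1 + 4 + 5 = 10.
x: (1·1022 + 4·511 + 5·631) / 10 = 6221 / 10 ≈ 622.10
y: (1·247 + 4·489 + 5·313) / 10 = 3768 / 10 ≈ 376.80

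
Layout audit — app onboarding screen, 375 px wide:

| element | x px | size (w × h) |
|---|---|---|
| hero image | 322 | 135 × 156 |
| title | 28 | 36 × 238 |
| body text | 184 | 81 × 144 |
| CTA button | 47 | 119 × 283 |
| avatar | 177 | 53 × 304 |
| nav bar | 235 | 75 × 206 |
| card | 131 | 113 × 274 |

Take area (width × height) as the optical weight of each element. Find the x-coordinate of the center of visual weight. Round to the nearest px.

x ≈ 155

Areas: hero image 135·156 = 21060, title 36·238 = 8568, body text 81·144 = 11664, CTA button 119·283 = 33677, avatar 53·304 = 16112, nav bar 75·206 = 15450, card 113·274 = 30962. Total weight = 137493.
x: (21060·322 + 8568·28 + 11664·184 + 33677·47 + 16112·177 + 15450·235 + 30962·131) / 137493 = 21288815 / 137493 ≈ 154.84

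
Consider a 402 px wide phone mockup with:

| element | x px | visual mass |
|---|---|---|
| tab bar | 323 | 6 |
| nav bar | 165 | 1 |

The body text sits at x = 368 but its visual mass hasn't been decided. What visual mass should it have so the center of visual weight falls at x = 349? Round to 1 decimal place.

Fixed elements: Σw = 6 + 1 = 7, Σw·x = 6·323 + 1·165 = 2103.
Set Σw·x/Σw = 349: (2103 + 368w) = 349·(7 + w).
Rearranging, w·(368 − 349) = 349·7 − 2103 = 340, so w ≈ 340/19 = 17.89.

w ≈ 17.9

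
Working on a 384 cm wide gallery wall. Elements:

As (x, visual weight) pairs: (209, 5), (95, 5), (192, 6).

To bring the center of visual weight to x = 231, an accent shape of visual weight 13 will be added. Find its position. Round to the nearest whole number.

x ≈ 310

After adding the accent shape, total weight = 5 + 5 + 6 + 13 = 29.
x: need Σw·x = 29·231 = 6699. Existing = 5·209 + 5·95 + 6·192 = 2672. Remainder 4027 / 13 ≈ 309.77.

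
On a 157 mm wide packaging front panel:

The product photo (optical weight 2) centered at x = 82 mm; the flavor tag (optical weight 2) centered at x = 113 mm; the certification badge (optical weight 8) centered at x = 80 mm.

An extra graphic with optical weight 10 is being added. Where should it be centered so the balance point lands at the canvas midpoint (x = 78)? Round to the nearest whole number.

With the extra graphic, Σw becomes 2 + 2 + 8 + 10 = 22.
Along x: (1030 + 10·x) / 22 = 78 (existing moment 2·82 + 2·113 + 8·80 = 1030) ⇒ x = (1716 − 1030) / 10 ≈ 68.60.

x ≈ 69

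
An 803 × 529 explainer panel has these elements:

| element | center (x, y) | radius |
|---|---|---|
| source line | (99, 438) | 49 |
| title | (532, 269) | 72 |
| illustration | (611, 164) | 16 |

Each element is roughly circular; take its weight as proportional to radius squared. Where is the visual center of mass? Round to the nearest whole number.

Weights ∝ r²: source line 49² = 2401, title 72² = 5184, illustration 16² = 256; Σw = 7841.
x-moment: 2401·99 + 5184·532 + 256·611 = 3152003; centroid 3152003/7841 ≈ 401.99.
y-moment: 2401·438 + 5184·269 + 256·164 = 2488118; centroid 2488118/7841 ≈ 317.32.

(402, 317)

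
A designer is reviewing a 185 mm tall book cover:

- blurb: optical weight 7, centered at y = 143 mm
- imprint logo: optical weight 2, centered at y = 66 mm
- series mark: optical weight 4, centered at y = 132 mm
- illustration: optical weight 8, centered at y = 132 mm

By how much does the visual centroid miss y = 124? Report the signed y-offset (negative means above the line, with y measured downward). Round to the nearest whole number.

≈ 5 mm

Total weight = 7 + 2 + 4 + 8 = 21.
Σw·y = 7·143 + 2·66 + 4·132 + 8·132 = 2717, so ȳ = 2717/21 ≈ 129.38.
Difference: 129.38 − 124 ≈ 5.38.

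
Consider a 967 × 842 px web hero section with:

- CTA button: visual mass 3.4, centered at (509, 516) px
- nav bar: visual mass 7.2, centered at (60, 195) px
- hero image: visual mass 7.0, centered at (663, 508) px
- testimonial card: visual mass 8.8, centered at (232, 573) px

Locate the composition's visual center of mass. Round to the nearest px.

(335, 445)

Total weight = 3.4 + 7.2 + 7.0 + 8.8 = 26.4.
x-moment: 3.4·509 + 7.2·60 + 7.0·663 + 8.8·232 = 8845.2; centroid 8845.2/26.4 ≈ 335.05.
y-moment: 3.4·516 + 7.2·195 + 7.0·508 + 8.8·573 = 11756.8; centroid 11756.8/26.4 ≈ 445.33.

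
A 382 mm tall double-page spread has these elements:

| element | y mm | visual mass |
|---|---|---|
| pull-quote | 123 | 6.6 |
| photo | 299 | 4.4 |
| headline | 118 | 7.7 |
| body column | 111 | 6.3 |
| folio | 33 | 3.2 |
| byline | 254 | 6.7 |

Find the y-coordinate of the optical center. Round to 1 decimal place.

Σw = 6.6 + 4.4 + 7.7 + 6.3 + 3.2 + 6.7 = 34.9.
y: (6.6·123 + 4.4·299 + 7.7·118 + 6.3·111 + 3.2·33 + 6.7·254) / 34.9 = 5542.7 / 34.9 ≈ 158.82

y ≈ 158.8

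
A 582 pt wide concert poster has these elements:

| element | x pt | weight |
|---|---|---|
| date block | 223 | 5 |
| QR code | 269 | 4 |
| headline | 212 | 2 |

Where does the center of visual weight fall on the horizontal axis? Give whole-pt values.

x ≈ 238

Total weight = 5 + 4 + 2 = 11.
x-moment: 5·223 + 4·269 + 2·212 = 2615; centroid 2615/11 ≈ 237.73.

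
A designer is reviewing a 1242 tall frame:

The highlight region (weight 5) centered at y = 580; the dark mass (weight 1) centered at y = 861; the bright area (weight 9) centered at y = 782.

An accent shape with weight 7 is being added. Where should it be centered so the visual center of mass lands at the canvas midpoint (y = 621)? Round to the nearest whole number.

With the accent shape, Σw becomes 5 + 1 + 9 + 7 = 22.
y: target moment 22×621 = 13662; current 5·580 + 1·861 + 9·782 = 10799; the accent shape supplies 2863, so y = 2863/7 ≈ 409.00.

y ≈ 409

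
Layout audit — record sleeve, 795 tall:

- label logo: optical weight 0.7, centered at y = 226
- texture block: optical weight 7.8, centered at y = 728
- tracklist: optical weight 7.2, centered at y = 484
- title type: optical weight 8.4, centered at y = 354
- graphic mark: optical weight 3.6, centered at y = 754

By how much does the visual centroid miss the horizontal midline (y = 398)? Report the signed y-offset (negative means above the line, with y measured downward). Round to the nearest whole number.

Total weight = 0.7 + 7.8 + 7.2 + 8.4 + 3.6 = 27.7.
y-moment: 0.7·226 + 7.8·728 + 7.2·484 + 8.4·354 + 3.6·754 = 15009.4; centroid 15009.4/27.7 ≈ 541.86.
Offset from y = 398: 541.86 − 398 ≈ 143.86.

≈ 144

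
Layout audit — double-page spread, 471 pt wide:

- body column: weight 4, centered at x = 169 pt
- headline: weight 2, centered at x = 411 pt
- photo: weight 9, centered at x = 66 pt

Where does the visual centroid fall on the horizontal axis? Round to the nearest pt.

x ≈ 139

Weights sum to 4 + 2 + 9 = 15.
Σw·x = 4·169 + 2·411 + 9·66 = 2092, so x̄ = 2092/15 ≈ 139.47.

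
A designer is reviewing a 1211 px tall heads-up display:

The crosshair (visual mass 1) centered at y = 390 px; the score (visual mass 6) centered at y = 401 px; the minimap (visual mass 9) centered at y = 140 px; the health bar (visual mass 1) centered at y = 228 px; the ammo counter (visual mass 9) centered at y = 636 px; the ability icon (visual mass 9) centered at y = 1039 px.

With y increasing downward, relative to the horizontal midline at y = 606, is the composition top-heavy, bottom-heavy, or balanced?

Σw = 1 + 6 + 9 + 1 + 9 + 9 = 35.
Σw·y = 19359; ȳ = 19359/35 ≈ 553.11.
553.1 lies above (smaller y than) the midline 606, so the layout is top-heavy.

top-heavy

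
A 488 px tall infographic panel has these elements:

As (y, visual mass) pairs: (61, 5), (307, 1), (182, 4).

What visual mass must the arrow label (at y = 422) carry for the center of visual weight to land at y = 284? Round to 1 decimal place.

Existing Σw = 10 (5 + 1 + 4); existing moment 5·61 + 1·307 + 4·182 = 1340.
Balance at y = 284 requires (1340 + w·422) / (10 + w) = 284.
Rearranging, w·(422 − 284) = 284·10 − 1340 = 1500, so w ≈ 1500/138 = 10.87.

w ≈ 10.9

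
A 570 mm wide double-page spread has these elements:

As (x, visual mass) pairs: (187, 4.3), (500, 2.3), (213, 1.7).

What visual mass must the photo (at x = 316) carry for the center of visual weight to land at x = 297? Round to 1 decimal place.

w ≈ 7.8

Known weights sum to 4.3 + 2.3 + 1.7 = 8.3; their moment is 4.3·187 + 2.3·500 + 1.7·213 = 2316.2.
Balance at x = 297 requires (2316.2 + w·316) / (8.3 + w) = 297.
Solving: w = (297·8.3 − 2316.2) / (316 − 297) = 148.9 / 19 ≈ 7.84.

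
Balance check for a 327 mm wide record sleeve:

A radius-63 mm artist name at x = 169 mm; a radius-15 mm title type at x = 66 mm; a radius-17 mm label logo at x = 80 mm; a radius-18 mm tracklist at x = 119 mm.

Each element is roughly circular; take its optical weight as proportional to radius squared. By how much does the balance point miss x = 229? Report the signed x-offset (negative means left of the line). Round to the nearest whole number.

≈ -74 mm

r² weights: artist name 63² = 3969, title type 15² = 225, label logo 17² = 289, tracklist 18² = 324. Total = 4807.
x-moment: 3969·169 + 225·66 + 289·80 + 324·119 = 747287; centroid 747287/4807 ≈ 155.46.
Difference: 155.46 − 229 ≈ -73.54.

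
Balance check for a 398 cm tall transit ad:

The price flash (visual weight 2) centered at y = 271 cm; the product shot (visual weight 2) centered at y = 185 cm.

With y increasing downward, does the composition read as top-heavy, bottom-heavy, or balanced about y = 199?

bottom-heavy

Total weight = 2 + 2 = 4.
y: (2·271 + 2·185) / 4 = 912 / 4 ≈ 228.00
Since 228.0 is below (larger y than) 199, the composition reads bottom-heavy.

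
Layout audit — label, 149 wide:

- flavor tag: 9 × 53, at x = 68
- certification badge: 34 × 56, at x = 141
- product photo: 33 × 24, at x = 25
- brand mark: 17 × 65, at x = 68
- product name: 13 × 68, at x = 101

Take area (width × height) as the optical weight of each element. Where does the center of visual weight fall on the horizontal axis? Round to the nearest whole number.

x ≈ 94

Taking area as weight: flavor tag 9·53 = 477, certification badge 34·56 = 1904, product photo 33·24 = 792, brand mark 17·65 = 1105, product name 13·68 = 884. Sum 5162.
x-moment: 477·68 + 1904·141 + 792·25 + 1105·68 + 884·101 = 485124; centroid 485124/5162 ≈ 93.98.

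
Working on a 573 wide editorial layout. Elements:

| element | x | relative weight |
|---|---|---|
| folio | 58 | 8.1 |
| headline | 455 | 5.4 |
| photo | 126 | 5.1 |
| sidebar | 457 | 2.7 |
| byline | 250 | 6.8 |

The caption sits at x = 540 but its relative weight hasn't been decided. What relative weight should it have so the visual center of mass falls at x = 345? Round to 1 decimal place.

Known weights sum to 8.1 + 5.4 + 5.1 + 2.7 + 6.8 = 28.1; their moment is 8.1·58 + 5.4·455 + 5.1·126 + 2.7·457 + 6.8·250 = 6503.3.
For the centroid to hit 345: (6503.3 + w·540) / (28.1 + w) = 345.
So w = (345·28.1 − 6503.3)/(540 − 345) = 3191.2/195 ≈ 16.37.

w ≈ 16.4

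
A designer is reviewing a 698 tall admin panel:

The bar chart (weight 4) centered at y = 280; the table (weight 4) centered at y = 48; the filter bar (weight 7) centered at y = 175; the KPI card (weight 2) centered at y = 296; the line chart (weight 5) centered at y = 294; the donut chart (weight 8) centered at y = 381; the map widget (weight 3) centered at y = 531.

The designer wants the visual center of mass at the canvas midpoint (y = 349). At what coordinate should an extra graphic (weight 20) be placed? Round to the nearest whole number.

With the extra graphic, Σw becomes 4 + 4 + 7 + 2 + 5 + 8 + 3 + 20 = 53.
y: target moment 53×349 = 18497; current 4·280 + 4·48 + 7·175 + 2·296 + 5·294 + 8·381 + 3·531 = 9240; the extra graphic supplies 9257, so y = 9257/20 ≈ 462.85.

y ≈ 463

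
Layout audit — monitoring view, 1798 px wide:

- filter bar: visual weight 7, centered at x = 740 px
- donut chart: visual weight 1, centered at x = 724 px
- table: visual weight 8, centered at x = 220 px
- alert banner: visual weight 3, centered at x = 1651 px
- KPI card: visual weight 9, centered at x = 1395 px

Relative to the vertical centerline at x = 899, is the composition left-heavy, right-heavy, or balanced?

balanced

Total weight = 7 + 1 + 8 + 3 + 9 = 28.
x-moment: 7·740 + 1·724 + 8·220 + 3·1651 + 9·1395 = 25172; centroid 25172/28 ≈ 899.00.
899.00 = 899 exactly: balanced.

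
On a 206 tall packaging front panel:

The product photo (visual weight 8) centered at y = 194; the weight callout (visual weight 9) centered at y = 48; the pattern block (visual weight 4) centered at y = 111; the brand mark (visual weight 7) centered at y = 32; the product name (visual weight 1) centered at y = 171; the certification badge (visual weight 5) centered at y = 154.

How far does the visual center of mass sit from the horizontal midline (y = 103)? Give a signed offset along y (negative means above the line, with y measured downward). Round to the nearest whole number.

≈ 3

Weights sum to 8 + 9 + 4 + 7 + 1 + 5 = 34.
y: (8·194 + 9·48 + 4·111 + 7·32 + 1·171 + 5·154) / 34 = 3593 / 34 ≈ 105.68
Difference: 105.68 − 103 ≈ 2.68.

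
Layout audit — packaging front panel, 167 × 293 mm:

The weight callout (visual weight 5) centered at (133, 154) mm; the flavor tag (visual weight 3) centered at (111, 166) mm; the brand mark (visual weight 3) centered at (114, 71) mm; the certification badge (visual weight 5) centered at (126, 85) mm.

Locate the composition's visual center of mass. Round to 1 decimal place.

(123.1, 119.1)

Weights sum to 5 + 3 + 3 + 5 = 16.
Σw·x = 5·133 + 3·111 + 3·114 + 5·126 = 1970, so x̄ = 1970/16 ≈ 123.12.
Σw·y = 5·154 + 3·166 + 3·71 + 5·85 = 1906, so ȳ = 1906/16 ≈ 119.12.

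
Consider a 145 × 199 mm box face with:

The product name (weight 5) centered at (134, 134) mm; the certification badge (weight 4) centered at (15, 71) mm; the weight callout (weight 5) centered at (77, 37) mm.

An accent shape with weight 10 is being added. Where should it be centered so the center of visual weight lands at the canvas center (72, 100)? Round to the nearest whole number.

(61, 126)

With the accent shape, Σw becomes 5 + 4 + 5 + 10 = 24.
x: target moment 24×72 = 1728; current 5·134 + 4·15 + 5·77 = 1115; the accent shape supplies 613, so x = 613/10 ≈ 61.30.
y: target moment 24×100 = 2400; current 5·134 + 4·71 + 5·37 = 1139; the accent shape supplies 1261, so y = 1261/10 ≈ 126.10.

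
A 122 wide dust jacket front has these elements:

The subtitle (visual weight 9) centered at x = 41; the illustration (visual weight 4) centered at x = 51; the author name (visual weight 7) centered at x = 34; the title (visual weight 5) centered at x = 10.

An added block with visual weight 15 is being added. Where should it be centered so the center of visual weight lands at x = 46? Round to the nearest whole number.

x ≈ 65

With the added block, Σw becomes 9 + 4 + 7 + 5 + 15 = 40.
x: target moment 40×46 = 1840; current 9·41 + 4·51 + 7·34 + 5·10 = 861; the added block supplies 979, so x = 979/15 ≈ 65.27.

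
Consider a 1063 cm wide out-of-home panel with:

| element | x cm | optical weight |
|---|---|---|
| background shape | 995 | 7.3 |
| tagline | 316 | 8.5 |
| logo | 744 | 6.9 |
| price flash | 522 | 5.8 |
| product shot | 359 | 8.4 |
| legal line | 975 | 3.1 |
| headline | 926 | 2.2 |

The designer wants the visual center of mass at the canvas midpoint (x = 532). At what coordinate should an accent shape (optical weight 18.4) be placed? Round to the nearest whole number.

x ≈ 329

New total weight: (7.3 + 8.5 + 6.9 + 5.8 + 8.4 + 3.1 + 2.2) + 18.4 = 60.6.
x: need Σw·x = 60.6·532 = 32239.2. Existing = 7.3·995 + 8.5·316 + 6.9·744 + 5.8·522 + 8.4·359 + 3.1·975 + 2.2·926 = 26186.0. Remainder 6053.2 / 18.4 ≈ 328.98.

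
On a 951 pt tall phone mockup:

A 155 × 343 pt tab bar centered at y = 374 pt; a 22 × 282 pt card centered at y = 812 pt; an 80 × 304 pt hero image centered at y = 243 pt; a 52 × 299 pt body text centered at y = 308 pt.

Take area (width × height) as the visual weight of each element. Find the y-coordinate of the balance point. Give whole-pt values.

y ≈ 359

Areas → weights: tab bar 155·343 = 53165, card 22·282 = 6204, hero image 80·304 = 24320, body text 52·299 = 15548; Σw = 99237.
y: (53165·374 + 6204·812 + 24320·243 + 15548·308) / 99237 = 35619902 / 99237 ≈ 358.94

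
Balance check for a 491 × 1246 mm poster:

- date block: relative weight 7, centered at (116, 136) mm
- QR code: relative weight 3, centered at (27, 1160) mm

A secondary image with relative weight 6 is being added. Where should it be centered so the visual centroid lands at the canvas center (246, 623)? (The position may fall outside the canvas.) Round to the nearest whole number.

With the secondary image, Σw becomes 7 + 3 + 6 = 16.
x: need Σw·x = 16·246 = 3936. Existing = 7·116 + 3·27 = 893. Remainder 3043 / 6 ≈ 507.17.
y: need Σw·y = 16·623 = 9968. Existing = 7·136 + 3·1160 = 4432. Remainder 5536 / 6 ≈ 922.67.

(507, 923)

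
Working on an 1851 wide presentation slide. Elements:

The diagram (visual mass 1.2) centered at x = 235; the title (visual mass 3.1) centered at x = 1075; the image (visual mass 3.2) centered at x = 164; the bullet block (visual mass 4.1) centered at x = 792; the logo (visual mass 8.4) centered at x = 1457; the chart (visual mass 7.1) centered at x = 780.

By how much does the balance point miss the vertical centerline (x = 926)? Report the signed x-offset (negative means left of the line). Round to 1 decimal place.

≈ 2.5

Σw = 1.2 + 3.1 + 3.2 + 4.1 + 8.4 + 7.1 = 27.1.
x: moment 25163.3 / weight 27.1 ≈ 928.54
Offset from x = 926: 928.54 − 926 ≈ 2.54.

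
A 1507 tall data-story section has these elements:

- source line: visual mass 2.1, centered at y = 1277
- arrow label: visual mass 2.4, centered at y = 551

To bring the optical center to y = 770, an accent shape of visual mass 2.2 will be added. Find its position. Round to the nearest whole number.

After adding the accent shape, total weight = 2.1 + 2.4 + 2.2 = 6.7.
y: target moment 6.7×770 = 5159.0; current 2.1·1277 + 2.4·551 = 4004.1; the accent shape supplies 1154.9, so y = 1154.9/2.2 ≈ 524.95.

y ≈ 525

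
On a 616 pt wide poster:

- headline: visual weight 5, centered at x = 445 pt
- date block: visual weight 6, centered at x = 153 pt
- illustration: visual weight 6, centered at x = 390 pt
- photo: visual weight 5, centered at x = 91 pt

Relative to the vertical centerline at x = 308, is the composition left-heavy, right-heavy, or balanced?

left-heavy

Σw = 5 + 6 + 6 + 5 = 22.
x-moment: 5·445 + 6·153 + 6·390 + 5·91 = 5938; centroid 5938/22 ≈ 269.91.
269.9 lies left of the midline 308, so the layout is left-heavy.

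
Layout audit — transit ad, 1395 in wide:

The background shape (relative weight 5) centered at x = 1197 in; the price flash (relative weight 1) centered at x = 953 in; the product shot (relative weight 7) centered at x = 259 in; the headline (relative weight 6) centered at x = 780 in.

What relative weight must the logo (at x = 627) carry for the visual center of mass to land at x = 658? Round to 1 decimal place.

Existing Σw = 19 (5 + 1 + 7 + 6); existing moment 5·1197 + 1·953 + 7·259 + 6·780 = 13431.
Set Σw·x/Σw = 658: (13431 + 627w) = 658·(19 + w).
Rearranging, w·(627 − 658) = 658·19 − 13431 = -929, so w ≈ -929/-31 = 29.97.

w ≈ 30.0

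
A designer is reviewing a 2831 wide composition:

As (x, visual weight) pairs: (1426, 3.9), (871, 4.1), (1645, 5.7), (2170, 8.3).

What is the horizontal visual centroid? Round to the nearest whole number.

x ≈ 1660

Weights sum to 3.9 + 4.1 + 5.7 + 8.3 = 22.0.
x: (3.9·1426 + 4.1·871 + 5.7·1645 + 8.3·2170) / 22.0 = 36520.0 / 22.0 ≈ 1660.00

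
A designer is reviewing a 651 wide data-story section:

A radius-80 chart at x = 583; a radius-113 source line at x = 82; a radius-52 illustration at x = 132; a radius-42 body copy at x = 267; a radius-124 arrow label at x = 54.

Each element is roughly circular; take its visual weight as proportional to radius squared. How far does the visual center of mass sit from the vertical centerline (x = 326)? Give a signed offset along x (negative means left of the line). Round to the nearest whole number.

≈ -161

Weights ∝ r²: chart 80² = 6400, source line 113² = 12769, illustration 52² = 2704, body copy 42² = 1764, arrow label 124² = 15376; Σw = 39013.
x: (6400·583 + 12769·82 + 2704·132 + 1764·267 + 15376·54) / 39013 = 6436478 / 39013 ≈ 164.98
Difference: 164.98 − 326 ≈ -161.02.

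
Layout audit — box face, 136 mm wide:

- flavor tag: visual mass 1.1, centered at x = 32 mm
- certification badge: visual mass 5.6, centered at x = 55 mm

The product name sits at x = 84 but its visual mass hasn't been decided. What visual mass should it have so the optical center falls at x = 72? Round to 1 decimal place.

Known weights sum to 1.1 + 5.6 = 6.7; their moment is 1.1·32 + 5.6·55 = 343.2.
Set Σw·x/Σw = 72: (343.2 + 84w) = 72·(6.7 + w).
Rearranging, w·(84 − 72) = 72·6.7 − 343.2 = 139.2, so w ≈ 139.2/12 = 11.60.

w ≈ 11.6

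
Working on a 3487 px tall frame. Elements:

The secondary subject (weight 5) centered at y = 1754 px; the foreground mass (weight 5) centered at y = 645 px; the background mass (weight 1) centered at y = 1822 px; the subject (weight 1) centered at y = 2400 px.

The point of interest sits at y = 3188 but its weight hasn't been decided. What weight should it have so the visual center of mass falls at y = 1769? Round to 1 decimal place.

w ≈ 3.5

Existing Σw = 12 (5 + 5 + 1 + 1); existing moment 5·1754 + 5·645 + 1·1822 + 1·2400 = 16217.
Balance at y = 1769 requires (16217 + w·3188) / (12 + w) = 1769.
Solving: w = (1769·12 − 16217) / (3188 − 1769) = 5011 / 1419 ≈ 3.53.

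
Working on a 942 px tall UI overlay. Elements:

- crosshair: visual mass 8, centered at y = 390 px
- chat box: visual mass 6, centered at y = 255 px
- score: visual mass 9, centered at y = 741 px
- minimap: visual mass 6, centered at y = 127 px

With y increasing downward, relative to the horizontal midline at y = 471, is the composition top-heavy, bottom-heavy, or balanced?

top-heavy

Weights sum to 8 + 6 + 9 + 6 = 29.
y-moment: 8·390 + 6·255 + 9·741 + 6·127 = 12081; centroid 12081/29 ≈ 416.59.
416.6 vs midline 471 → top-heavy.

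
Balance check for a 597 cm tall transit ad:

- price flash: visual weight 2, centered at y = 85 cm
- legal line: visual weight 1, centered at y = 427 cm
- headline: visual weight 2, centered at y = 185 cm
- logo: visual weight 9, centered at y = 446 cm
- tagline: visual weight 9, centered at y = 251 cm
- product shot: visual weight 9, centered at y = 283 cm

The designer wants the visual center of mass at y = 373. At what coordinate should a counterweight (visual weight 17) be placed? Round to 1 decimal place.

y ≈ 499.4

New total weight: (2 + 1 + 2 + 9 + 9 + 9) + 17 = 49.
y: target moment 49×373 = 18277; current 2·85 + 1·427 + 2·185 + 9·446 + 9·251 + 9·283 = 9787; the counterweight supplies 8490, so y = 8490/17 ≈ 499.41.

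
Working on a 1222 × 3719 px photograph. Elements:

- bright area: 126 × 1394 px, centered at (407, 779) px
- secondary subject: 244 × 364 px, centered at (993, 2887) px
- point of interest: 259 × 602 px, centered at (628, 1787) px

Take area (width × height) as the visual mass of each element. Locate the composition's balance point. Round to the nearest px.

(613, 1598)

Taking area as weight: bright area 126·1394 = 175644, secondary subject 244·364 = 88816, point of interest 259·602 = 155918. Sum 420378.
x: (175644·407 + 88816·993 + 155918·628) / 420378 = 257597900 / 420378 ≈ 612.78
y: (175644·779 + 88816·2887 + 155918·1787) / 420378 = 671863934 / 420378 ≈ 1598.24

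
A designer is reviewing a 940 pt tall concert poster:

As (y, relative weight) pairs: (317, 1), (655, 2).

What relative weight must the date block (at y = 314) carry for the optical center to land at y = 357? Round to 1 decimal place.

w ≈ 12.9

Fixed elements: Σw = 1 + 2 = 3, Σw·y = 1·317 + 2·655 = 1627.
For the centroid to hit 357: (1627 + w·314) / (3 + w) = 357.
Rearranging, w·(314 − 357) = 357·3 − 1627 = -556, so w ≈ -556/-43 = 12.93.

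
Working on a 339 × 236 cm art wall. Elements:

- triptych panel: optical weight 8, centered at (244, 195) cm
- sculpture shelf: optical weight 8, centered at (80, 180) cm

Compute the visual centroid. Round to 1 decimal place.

Total weight = 8 + 8 = 16.
x-moment: 8·244 + 8·80 = 2592; centroid 2592/16 ≈ 162.00.
y-moment: 8·195 + 8·180 = 3000; centroid 3000/16 ≈ 187.50.

(162.0, 187.5)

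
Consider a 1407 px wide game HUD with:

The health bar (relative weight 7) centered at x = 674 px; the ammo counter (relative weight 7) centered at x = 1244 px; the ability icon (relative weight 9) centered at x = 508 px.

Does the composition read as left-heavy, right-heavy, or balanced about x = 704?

right-heavy

Σw = 7 + 7 + 9 = 23.
x: (7·674 + 7·1244 + 9·508) / 23 = 17998 / 23 ≈ 782.52
Since 782.5 is right of 704, the composition reads right-heavy.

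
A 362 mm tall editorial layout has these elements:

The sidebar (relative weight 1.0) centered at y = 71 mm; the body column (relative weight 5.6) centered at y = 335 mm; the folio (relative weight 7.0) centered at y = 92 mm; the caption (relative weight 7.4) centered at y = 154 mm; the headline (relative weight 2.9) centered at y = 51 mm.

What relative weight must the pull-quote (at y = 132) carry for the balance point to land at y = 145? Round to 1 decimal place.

w ≈ 31.8

Existing Σw = 23.9 (1.0 + 5.6 + 7.0 + 7.4 + 2.9); existing moment 1.0·71 + 5.6·335 + 7.0·92 + 7.4·154 + 2.9·51 = 3878.5.
For the centroid to hit 145: (3878.5 + w·132) / (23.9 + w) = 145.
Solving: w = (145·23.9 − 3878.5) / (132 − 145) = -413.0 / -13 ≈ 31.77.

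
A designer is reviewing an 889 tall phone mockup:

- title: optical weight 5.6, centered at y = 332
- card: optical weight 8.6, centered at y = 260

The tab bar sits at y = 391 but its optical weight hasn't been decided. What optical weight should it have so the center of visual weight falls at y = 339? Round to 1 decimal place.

Known weights sum to 5.6 + 8.6 = 14.2; their moment is 5.6·332 + 8.6·260 = 4095.2.
Balance at y = 339 requires (4095.2 + w·391) / (14.2 + w) = 339.
So w = (339·14.2 − 4095.2)/(391 − 339) = 718.6/52 ≈ 13.82.

w ≈ 13.8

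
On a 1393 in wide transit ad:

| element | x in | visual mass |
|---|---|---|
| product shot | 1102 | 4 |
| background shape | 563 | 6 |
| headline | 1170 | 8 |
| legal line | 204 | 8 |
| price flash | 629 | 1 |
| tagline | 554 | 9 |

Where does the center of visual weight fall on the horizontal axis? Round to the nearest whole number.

x ≈ 678

Σw = 4 + 6 + 8 + 8 + 1 + 9 = 36.
Σw·x = 24393; x̄ = 24393/36 ≈ 677.58.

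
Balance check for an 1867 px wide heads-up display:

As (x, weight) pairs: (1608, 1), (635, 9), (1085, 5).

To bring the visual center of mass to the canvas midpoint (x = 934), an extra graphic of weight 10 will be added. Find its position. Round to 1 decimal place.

x ≈ 1060.2

New total weight: (1 + 9 + 5) + 10 = 25.
x: need Σw·x = 25·934 = 23350. Existing = 1·1608 + 9·635 + 5·1085 = 12748. Remainder 10602 / 10 ≈ 1060.20.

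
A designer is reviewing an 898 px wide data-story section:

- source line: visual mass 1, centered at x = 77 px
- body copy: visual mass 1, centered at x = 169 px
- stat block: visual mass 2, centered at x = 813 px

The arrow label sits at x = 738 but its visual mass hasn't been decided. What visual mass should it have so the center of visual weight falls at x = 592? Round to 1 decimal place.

w ≈ 3.4

Known weights sum to 1 + 1 + 2 = 4; their moment is 1·77 + 1·169 + 2·813 = 1872.
For the centroid to hit 592: (1872 + w·738) / (4 + w) = 592.
So w = (592·4 − 1872)/(738 − 592) = 496/146 ≈ 3.40.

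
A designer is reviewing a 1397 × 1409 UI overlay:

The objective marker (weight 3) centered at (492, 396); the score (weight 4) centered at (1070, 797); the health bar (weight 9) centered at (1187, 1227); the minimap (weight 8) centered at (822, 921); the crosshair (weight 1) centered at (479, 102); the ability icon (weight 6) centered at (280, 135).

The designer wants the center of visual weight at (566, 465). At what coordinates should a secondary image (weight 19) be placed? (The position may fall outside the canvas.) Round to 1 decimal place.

New total weight: (3 + 4 + 9 + 8 + 1 + 6) + 19 = 50.
x: target moment 50×566 = 28300; current 3·492 + 4·1070 + 9·1187 + 8·822 + 1·479 + 6·280 = 25174; the secondary image supplies 3126, so x = 3126/19 ≈ 164.53.
y: target moment 50×465 = 23250; current 3·396 + 4·797 + 9·1227 + 8·921 + 1·102 + 6·135 = 23699; the secondary image supplies -449, so y = -449/19 ≈ -23.63.

(164.5, -23.6)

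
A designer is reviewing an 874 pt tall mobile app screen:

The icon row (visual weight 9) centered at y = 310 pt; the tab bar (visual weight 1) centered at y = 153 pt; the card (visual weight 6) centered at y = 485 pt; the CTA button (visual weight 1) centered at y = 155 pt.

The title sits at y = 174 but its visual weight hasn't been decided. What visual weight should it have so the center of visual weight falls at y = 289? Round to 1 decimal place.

Known weights sum to 9 + 1 + 6 + 1 = 17; their moment is 9·310 + 1·153 + 6·485 + 1·155 = 6008.
Set Σw·y/Σw = 289: (6008 + 174w) = 289·(17 + w).
Rearranging, w·(174 − 289) = 289·17 − 6008 = -1095, so w ≈ -1095/-115 = 9.52.

w ≈ 9.5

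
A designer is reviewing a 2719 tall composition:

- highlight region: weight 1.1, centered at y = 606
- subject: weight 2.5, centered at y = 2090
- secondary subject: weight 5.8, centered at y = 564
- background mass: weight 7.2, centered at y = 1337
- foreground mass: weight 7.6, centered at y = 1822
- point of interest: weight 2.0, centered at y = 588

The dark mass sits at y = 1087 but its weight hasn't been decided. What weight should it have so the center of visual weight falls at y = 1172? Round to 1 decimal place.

w ≈ 36.5

Fixed elements: Σw = 1.1 + 2.5 + 5.8 + 7.2 + 7.6 + 2.0 = 26.2, Σw·y = 1.1·606 + 2.5·2090 + 5.8·564 + 7.2·1337 + 7.6·1822 + 2.0·588 = 33812.4.
For the centroid to hit 1172: (33812.4 + w·1087) / (26.2 + w) = 1172.
Rearranging, w·(1087 − 1172) = 1172·26.2 − 33812.4 = -3106.0, so w ≈ -3106.0/-85 = 36.54.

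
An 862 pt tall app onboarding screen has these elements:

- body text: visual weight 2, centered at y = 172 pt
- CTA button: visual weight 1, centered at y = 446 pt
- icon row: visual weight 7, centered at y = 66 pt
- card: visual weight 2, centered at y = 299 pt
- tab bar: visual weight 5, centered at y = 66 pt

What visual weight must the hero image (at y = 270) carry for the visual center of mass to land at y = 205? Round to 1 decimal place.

w ≈ 20.1

Existing Σw = 17 (2 + 1 + 7 + 2 + 5); existing moment 2·172 + 1·446 + 7·66 + 2·299 + 5·66 = 2180.
Balance at y = 205 requires (2180 + w·270) / (17 + w) = 205.
So w = (205·17 − 2180)/(270 − 205) = 1305/65 ≈ 20.08.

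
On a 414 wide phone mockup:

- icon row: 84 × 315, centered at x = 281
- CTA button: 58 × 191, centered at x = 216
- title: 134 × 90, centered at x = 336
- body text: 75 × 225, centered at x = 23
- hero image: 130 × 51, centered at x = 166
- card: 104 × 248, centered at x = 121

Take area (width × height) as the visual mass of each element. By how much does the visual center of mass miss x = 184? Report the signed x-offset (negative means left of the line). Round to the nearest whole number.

≈ 3

Taking area as weight: icon row 84·315 = 26460, CTA button 58·191 = 11078, title 134·90 = 12060, body text 75·225 = 16875, hero image 130·51 = 6630, card 104·248 = 25792. Sum 98895.
Σw·x = 18489805; x̄ = 18489805/98895 ≈ 186.96.
Against x = 184, that's 186.96 − 184 = 2.96.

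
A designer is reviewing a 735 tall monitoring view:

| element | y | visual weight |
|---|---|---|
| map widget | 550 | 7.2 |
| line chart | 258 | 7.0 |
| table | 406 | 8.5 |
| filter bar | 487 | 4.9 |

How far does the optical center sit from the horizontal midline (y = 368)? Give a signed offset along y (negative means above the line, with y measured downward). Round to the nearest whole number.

≈ 52

Σw = 7.2 + 7.0 + 8.5 + 4.9 = 27.6.
y: (7.2·550 + 7.0·258 + 8.5·406 + 4.9·487) / 27.6 = 11603.3 / 27.6 ≈ 420.41
Offset from y = 368: 420.41 − 368 ≈ 52.41.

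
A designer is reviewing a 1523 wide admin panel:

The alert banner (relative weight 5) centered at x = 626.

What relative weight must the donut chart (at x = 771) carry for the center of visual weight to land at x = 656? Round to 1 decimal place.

The single fixed element contributes weight 5, moment 5·626 = 3130.
Balance at x = 656 requires (3130 + w·771) / (5 + w) = 656.
Rearranging, w·(771 − 656) = 656·5 − 3130 = 150, so w ≈ 150/115 = 1.30.

w ≈ 1.3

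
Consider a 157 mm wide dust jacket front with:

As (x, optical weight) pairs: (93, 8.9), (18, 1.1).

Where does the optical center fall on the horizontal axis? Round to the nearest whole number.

Weights sum to 8.9 + 1.1 = 10.0.
x-moment: 8.9·93 + 1.1·18 = 847.5; centroid 847.5/10.0 ≈ 84.75.

x ≈ 85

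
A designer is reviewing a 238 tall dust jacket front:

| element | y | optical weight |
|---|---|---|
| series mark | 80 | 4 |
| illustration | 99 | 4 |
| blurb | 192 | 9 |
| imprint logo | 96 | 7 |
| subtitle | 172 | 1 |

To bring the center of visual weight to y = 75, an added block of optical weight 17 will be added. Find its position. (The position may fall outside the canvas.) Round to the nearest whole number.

With the added block, Σw becomes 4 + 4 + 9 + 7 + 1 + 17 = 42.
y: target moment 42×75 = 3150; current 4·80 + 4·99 + 9·192 + 7·96 + 1·172 = 3288; the added block supplies -138, so y = -138/17 ≈ -8.12.

y ≈ -8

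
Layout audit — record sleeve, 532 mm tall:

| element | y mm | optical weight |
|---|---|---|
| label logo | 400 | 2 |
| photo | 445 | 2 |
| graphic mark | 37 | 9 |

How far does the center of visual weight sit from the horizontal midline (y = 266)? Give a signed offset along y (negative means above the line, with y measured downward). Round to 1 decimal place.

≈ -110.4 mm

Total weight = 2 + 2 + 9 = 13.
Σw·y = 2·400 + 2·445 + 9·37 = 2023, so ȳ = 2023/13 ≈ 155.62.
Difference: 155.62 − 266 ≈ -110.38.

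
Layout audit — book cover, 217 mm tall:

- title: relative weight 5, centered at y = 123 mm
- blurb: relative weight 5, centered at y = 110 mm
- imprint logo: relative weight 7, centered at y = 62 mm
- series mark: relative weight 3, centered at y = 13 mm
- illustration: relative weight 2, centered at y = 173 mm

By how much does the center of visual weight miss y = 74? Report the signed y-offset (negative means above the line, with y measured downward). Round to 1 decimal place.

≈ 16.2 mm

Σw = 5 + 5 + 7 + 3 + 2 = 22.
y-moment: 5·123 + 5·110 + 7·62 + 3·13 + 2·173 = 1984; centroid 1984/22 ≈ 90.18.
Offset from y = 74: 90.18 − 74 ≈ 16.18.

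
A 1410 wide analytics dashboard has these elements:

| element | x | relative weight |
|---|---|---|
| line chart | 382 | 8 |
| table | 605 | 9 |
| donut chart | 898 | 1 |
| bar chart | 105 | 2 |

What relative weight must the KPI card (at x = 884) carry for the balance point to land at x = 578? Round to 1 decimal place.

w ≈ 6.4

Existing Σw = 20 (8 + 9 + 1 + 2); existing moment 8·382 + 9·605 + 1·898 + 2·105 = 9609.
Set Σw·x/Σw = 578: (9609 + 884w) = 578·(20 + w).
So w = (578·20 − 9609)/(884 − 578) = 1951/306 ≈ 6.38.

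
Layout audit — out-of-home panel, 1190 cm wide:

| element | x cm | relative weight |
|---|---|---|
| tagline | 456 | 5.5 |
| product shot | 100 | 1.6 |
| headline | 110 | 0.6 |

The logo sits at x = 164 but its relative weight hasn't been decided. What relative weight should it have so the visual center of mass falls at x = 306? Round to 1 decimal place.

w ≈ 2.7

Fixed elements: Σw = 5.5 + 1.6 + 0.6 = 7.7, Σw·x = 5.5·456 + 1.6·100 + 0.6·110 = 2734.0.
Set Σw·x/Σw = 306: (2734.0 + 164w) = 306·(7.7 + w).
Rearranging, w·(164 − 306) = 306·7.7 − 2734.0 = -377.8, so w ≈ -377.8/-142 = 2.66.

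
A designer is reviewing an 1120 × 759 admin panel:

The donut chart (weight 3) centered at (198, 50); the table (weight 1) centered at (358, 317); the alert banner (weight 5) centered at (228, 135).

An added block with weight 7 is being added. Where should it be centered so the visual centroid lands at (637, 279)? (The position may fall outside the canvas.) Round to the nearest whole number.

With the added block, Σw becomes 3 + 1 + 5 + 7 = 16.
x: target moment 16×637 = 10192; current 3·198 + 1·358 + 5·228 = 2092; the added block supplies 8100, so x = 8100/7 ≈ 1157.14.
y: target moment 16×279 = 4464; current 3·50 + 1·317 + 5·135 = 1142; the added block supplies 3322, so y = 3322/7 ≈ 474.57.

(1157, 475)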